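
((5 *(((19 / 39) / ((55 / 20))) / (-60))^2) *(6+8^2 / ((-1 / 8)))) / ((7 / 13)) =-16606 / 405405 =-0.04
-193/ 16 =-12.06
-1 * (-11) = 11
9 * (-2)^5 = -288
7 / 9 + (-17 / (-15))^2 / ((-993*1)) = 173486 / 223425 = 0.78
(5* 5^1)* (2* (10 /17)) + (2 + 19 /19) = 551 /17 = 32.41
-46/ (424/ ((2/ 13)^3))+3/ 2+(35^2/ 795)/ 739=775321657/ 516299394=1.50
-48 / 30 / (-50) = 4 / 125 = 0.03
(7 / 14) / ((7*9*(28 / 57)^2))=361 / 10976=0.03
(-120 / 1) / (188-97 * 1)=-120 / 91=-1.32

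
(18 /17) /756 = 1 /714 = 0.00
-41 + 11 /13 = -522 /13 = -40.15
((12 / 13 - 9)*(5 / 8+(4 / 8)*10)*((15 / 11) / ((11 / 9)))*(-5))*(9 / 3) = 9568125 / 12584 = 760.34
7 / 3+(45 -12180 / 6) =-5948 / 3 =-1982.67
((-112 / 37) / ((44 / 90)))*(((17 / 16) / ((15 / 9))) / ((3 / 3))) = -3213 / 814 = -3.95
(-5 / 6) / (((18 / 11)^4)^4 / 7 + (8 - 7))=-1608240545225025635 / 730567075233835541418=-0.00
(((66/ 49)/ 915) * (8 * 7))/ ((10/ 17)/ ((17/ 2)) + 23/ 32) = 1627648/ 15557745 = 0.10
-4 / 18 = -2 / 9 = -0.22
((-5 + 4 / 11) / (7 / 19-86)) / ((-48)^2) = 323 / 13744896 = 0.00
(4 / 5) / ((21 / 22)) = 88 / 105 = 0.84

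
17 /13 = 1.31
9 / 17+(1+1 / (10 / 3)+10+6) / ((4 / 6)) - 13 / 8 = 16901 / 680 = 24.85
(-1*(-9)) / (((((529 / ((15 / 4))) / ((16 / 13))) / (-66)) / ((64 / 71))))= -4.67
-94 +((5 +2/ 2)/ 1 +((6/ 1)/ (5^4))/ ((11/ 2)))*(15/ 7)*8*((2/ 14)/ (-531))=-373771782/ 3975125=-94.03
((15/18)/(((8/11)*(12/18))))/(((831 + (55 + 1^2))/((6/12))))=55/56768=0.00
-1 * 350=-350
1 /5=0.20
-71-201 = -272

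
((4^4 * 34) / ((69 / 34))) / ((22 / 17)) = 2515456 / 759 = 3314.17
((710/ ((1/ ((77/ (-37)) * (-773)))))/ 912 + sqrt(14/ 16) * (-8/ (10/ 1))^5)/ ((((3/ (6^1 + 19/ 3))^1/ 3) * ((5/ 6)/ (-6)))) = -4225991/ 38 + 113664 * sqrt(14)/ 15625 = -111183.07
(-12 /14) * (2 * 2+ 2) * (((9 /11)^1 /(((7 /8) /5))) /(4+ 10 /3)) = -19440 /5929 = -3.28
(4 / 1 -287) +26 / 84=-11873 / 42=-282.69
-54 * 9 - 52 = -538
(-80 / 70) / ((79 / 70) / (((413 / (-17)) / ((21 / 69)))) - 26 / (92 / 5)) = 6785 / 8473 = 0.80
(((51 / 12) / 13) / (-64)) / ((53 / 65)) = -85 / 13568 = -0.01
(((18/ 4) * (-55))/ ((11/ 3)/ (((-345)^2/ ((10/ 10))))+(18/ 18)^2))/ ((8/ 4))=-176752125/ 1428344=-123.75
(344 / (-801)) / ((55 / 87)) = -9976 / 14685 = -0.68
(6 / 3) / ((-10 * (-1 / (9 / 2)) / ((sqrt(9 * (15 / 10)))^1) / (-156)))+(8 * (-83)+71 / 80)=-53049 / 80 - 1053 * sqrt(6) / 5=-1178.98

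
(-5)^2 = 25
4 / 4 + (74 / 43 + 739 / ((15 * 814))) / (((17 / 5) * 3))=6290623 / 5355306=1.17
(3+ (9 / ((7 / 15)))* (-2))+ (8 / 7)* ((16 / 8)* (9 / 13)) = -3093 / 91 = -33.99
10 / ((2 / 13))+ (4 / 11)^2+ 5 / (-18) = 141253 / 2178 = 64.85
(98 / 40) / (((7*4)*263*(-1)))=-0.00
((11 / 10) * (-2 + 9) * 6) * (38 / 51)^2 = 111188 / 4335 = 25.65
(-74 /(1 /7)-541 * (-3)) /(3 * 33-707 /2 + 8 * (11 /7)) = -15470 /3387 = -4.57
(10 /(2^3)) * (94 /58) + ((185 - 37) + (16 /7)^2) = 882443 /5684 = 155.25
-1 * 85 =-85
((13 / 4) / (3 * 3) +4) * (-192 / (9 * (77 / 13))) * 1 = -32656 / 2079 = -15.71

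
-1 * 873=-873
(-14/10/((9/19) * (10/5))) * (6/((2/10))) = -44.33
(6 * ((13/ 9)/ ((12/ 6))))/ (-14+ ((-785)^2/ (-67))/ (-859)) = -748189/ 568551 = -1.32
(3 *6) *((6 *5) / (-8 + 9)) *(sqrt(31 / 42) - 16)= -8640 + 90 *sqrt(1302) / 7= -8176.07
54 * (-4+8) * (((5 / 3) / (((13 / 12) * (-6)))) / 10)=-72 / 13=-5.54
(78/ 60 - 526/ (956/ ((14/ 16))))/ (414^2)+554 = 201723190859/ 364121280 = 554.00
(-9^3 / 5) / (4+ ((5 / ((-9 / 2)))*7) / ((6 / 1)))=-19683 / 365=-53.93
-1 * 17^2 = -289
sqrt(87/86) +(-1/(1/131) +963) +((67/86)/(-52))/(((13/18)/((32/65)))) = sqrt(7482)/86 +392994536/472355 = 833.00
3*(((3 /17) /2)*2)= 9 /17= 0.53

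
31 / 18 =1.72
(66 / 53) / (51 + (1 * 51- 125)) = -0.05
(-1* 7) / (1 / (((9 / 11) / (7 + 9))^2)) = -567 / 30976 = -0.02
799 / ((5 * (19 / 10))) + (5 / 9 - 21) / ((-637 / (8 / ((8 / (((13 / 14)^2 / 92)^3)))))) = 22455836506243303 / 266996804433408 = 84.11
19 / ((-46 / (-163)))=3097 / 46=67.33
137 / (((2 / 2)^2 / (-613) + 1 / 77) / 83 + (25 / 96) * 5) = 51525366816 / 489761831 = 105.20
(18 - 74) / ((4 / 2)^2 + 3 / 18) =-13.44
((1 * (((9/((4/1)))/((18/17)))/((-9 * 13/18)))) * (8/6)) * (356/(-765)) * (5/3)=356/1053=0.34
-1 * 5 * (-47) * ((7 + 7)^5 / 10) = 12638864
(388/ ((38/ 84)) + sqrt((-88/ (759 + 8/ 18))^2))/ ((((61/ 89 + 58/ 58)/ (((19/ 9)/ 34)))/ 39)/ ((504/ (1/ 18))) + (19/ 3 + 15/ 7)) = 101.20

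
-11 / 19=-0.58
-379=-379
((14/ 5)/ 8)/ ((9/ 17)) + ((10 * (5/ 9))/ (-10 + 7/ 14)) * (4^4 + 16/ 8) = -513739/ 3420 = -150.22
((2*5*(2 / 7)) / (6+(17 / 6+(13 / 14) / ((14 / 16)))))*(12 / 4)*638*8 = 12862080 / 2909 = 4421.48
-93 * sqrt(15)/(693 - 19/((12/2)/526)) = 279 * sqrt(15)/2918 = 0.37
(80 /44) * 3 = 5.45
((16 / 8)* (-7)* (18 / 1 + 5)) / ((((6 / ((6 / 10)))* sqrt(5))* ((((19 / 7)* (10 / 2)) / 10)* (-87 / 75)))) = 2254* sqrt(5) / 551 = 9.15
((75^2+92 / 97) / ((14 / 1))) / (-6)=-545717 / 8148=-66.98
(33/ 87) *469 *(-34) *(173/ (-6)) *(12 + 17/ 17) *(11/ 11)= 197244047/ 87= 2267172.95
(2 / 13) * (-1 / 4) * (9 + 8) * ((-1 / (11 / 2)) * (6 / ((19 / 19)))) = 102 / 143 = 0.71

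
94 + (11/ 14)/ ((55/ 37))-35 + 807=60657/ 70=866.53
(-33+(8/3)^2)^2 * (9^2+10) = 4940299/81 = 60991.35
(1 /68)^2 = 1 /4624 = 0.00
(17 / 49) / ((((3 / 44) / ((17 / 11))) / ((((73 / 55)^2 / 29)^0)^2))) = 1156 / 147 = 7.86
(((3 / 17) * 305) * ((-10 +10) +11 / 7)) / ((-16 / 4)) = -10065 / 476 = -21.14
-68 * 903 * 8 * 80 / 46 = -19649280 / 23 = -854316.52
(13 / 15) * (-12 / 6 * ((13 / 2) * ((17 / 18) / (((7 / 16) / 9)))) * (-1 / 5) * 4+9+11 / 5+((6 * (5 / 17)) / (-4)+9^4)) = 34930311 / 5950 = 5870.64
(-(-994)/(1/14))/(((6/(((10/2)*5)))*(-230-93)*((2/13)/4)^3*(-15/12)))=2524124.00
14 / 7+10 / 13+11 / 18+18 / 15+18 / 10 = 1493 / 234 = 6.38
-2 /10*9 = -1.80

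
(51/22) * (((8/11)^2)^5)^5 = 36394816164001976966986292220962125977760038912/129129938167664848157333145589394151932880352885953011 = 0.00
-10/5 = -2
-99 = -99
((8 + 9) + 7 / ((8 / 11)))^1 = 213 / 8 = 26.62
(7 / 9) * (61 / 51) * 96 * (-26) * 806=-286342784 / 153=-1871521.46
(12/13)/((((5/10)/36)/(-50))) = -43200/13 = -3323.08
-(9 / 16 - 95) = 1511 / 16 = 94.44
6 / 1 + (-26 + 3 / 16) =-317 / 16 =-19.81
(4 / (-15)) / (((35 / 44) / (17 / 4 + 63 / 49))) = -1364 / 735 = -1.86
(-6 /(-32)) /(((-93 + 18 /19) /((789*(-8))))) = 14991 /1166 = 12.86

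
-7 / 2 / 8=-7 / 16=-0.44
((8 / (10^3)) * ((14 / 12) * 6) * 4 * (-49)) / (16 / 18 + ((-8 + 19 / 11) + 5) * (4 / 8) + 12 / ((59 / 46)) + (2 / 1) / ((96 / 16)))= -4006926 / 3629375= -1.10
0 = 0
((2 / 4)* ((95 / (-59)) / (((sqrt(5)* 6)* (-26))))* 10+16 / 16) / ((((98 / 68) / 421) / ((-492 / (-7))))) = 55753030* sqrt(5) / 263081+7042488 / 343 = 21005.91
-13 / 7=-1.86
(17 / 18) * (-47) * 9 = -799 / 2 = -399.50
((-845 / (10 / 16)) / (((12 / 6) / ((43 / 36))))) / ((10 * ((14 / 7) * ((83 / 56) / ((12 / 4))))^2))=-2848664 / 34445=-82.70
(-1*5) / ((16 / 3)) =-0.94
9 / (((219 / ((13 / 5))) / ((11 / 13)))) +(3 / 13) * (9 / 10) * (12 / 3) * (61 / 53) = 263199 / 251485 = 1.05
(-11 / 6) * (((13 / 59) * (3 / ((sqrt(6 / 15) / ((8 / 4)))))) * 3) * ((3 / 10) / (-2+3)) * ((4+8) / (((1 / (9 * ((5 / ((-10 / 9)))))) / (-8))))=-1250964 * sqrt(10) / 295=-13409.82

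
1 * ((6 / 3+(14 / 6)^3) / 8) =397 / 216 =1.84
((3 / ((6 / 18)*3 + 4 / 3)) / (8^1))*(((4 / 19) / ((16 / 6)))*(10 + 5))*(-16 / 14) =-405 / 1862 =-0.22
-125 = -125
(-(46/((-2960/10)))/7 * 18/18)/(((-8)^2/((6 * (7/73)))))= 69/345728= 0.00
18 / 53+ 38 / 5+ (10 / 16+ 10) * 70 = 796791 / 1060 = 751.69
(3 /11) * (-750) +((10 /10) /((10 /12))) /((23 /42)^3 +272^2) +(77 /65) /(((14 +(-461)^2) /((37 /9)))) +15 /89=-806864694176711220584 /3947925565897060275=-204.38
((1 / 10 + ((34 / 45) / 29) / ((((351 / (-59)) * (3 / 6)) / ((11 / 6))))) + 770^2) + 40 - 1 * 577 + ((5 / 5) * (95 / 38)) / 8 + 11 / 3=13024161364433 / 21986640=592367.06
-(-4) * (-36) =-144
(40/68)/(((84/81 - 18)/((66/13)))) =-8910/50609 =-0.18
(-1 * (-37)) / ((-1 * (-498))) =37 / 498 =0.07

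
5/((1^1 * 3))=5/3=1.67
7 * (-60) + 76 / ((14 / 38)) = -1496 / 7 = -213.71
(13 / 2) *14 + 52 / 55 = 5057 / 55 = 91.95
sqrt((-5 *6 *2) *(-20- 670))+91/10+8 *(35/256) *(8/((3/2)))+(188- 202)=14/15+30 *sqrt(46)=204.40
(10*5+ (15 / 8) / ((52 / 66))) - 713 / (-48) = 20977 / 312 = 67.23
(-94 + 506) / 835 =412 / 835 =0.49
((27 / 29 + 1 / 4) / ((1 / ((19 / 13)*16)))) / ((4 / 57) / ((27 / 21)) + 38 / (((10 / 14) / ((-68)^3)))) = -6676695 / 4043962291733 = -0.00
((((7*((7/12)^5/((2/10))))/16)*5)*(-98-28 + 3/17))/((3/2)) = -2097093425/33841152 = -61.97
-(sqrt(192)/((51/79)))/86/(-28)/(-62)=-79* sqrt(3)/951762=-0.00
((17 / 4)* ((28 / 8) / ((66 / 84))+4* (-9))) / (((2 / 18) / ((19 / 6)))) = -336243 / 88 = -3820.94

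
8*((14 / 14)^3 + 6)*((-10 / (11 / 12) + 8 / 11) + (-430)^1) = -271152 / 11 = -24650.18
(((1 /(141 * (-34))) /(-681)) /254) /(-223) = -1 /184919930388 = -0.00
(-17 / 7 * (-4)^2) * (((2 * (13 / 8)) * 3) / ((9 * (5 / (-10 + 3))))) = 884 / 15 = 58.93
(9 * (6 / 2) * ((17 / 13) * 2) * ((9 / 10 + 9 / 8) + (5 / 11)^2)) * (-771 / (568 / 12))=-11467065267 / 4467320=-2566.88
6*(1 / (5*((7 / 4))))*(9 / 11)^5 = 1417176 / 5636785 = 0.25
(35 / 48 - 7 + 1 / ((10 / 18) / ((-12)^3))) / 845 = -748001 / 202800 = -3.69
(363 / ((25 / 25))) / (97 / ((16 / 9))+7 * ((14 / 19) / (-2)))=6.98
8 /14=4 /7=0.57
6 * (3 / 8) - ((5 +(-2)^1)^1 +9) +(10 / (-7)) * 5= -473 / 28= -16.89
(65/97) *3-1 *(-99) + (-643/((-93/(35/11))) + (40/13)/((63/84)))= 163974727/1290003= 127.11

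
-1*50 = -50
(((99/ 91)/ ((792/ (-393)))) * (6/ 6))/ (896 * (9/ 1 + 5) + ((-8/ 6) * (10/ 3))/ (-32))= -3537/ 82189198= -0.00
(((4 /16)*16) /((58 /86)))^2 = 35.18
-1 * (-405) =405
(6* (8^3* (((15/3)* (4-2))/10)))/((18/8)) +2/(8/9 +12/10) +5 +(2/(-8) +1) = 773831/564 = 1372.04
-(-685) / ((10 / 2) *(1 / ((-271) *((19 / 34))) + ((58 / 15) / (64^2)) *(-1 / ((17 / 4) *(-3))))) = -276296163840 / 13167799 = -20982.71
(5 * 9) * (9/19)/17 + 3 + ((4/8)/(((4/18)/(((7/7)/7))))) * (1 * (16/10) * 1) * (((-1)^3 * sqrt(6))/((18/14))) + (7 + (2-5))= 7.27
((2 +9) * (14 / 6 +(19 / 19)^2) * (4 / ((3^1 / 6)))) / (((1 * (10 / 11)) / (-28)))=-9034.67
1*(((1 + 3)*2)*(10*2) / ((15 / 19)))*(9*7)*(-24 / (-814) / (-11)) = -153216 / 4477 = -34.22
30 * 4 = 120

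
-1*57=-57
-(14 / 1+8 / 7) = -106 / 7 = -15.14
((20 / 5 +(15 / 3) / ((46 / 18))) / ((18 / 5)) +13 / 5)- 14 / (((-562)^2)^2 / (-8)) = 54910231675937 / 12906117808470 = 4.25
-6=-6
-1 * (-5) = 5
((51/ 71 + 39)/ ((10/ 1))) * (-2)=-564/ 71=-7.94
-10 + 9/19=-181/19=-9.53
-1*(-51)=51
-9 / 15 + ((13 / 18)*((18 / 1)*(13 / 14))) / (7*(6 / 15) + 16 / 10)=3301 / 1540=2.14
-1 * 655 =-655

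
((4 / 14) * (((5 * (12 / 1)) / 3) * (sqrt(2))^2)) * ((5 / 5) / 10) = 8 / 7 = 1.14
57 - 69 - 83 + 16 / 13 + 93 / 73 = -87778 / 949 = -92.50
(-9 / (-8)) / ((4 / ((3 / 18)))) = 3 / 64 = 0.05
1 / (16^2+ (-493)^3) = -1 / 119822901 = -0.00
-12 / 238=-6 / 119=-0.05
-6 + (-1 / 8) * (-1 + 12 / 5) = -247 / 40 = -6.18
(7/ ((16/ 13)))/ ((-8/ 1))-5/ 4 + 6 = 517/ 128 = 4.04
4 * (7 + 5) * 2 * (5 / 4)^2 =150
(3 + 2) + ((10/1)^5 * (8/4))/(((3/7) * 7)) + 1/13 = 2600198/39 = 66671.74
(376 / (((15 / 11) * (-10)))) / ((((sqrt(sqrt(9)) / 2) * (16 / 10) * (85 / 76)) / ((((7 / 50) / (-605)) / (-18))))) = -6251 * sqrt(3) / 47334375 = -0.00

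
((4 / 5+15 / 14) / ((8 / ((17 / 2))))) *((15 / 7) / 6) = 0.71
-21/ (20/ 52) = -273/ 5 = -54.60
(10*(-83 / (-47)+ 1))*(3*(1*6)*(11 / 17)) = 257400 / 799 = 322.15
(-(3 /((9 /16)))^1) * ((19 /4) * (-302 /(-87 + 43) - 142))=37658 /11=3423.45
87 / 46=1.89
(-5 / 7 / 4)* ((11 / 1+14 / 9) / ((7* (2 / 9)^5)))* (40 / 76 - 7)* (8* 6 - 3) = 20518051275 / 119168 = 172177.52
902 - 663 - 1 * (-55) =294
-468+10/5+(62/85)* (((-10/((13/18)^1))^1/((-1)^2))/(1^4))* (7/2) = -110798/221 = -501.35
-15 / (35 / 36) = -108 / 7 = -15.43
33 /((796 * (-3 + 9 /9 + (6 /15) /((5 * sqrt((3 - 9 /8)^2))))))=-12375 /584264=-0.02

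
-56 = -56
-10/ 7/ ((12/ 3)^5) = -0.00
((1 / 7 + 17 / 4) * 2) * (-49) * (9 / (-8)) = 7749 / 16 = 484.31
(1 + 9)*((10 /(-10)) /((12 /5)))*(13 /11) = -4.92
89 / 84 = 1.06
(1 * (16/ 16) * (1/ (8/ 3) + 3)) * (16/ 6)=9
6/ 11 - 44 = -478/ 11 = -43.45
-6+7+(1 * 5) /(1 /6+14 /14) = 37 /7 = 5.29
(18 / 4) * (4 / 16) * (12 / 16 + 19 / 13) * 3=3105 / 416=7.46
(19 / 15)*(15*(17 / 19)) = 17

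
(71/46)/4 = 71/184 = 0.39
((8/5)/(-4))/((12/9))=-3/10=-0.30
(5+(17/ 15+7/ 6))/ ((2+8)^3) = 73/ 10000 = 0.01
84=84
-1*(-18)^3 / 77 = 5832 / 77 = 75.74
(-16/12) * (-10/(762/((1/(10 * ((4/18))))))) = 1/127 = 0.01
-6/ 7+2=8/ 7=1.14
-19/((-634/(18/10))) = 171/3170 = 0.05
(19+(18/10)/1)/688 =13/430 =0.03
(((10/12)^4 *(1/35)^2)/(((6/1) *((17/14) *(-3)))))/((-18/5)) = 0.00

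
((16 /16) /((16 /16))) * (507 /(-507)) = -1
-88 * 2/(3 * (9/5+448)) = -0.13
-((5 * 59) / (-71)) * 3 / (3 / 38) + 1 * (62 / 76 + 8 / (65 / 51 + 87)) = 964385823 / 6073198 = 158.79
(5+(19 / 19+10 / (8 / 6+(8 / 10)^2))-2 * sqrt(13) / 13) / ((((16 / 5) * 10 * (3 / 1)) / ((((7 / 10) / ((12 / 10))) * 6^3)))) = 17199 / 1184-21 * sqrt(13) / 104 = 13.80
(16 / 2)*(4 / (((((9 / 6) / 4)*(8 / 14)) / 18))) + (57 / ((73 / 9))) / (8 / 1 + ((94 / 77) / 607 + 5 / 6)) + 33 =492303004365 / 180874363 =2721.80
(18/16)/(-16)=-9/128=-0.07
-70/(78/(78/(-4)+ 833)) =-56945/78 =-730.06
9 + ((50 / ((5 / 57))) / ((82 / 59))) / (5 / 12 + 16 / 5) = 1088973 / 8897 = 122.40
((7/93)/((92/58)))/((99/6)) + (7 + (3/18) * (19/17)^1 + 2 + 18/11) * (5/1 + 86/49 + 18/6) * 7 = 6207780760/8399853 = 739.03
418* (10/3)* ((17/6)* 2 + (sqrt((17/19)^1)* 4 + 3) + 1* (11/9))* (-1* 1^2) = -372020/27 - 880* sqrt(323)/3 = -19050.36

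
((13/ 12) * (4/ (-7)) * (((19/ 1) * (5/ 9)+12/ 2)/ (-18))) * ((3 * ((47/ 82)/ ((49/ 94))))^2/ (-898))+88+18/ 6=124662684643627/ 1370023478964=90.99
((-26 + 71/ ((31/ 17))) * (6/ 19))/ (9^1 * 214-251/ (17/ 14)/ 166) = 3394866/ 1599623281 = 0.00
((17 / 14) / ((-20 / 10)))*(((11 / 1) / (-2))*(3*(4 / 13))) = 561 / 182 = 3.08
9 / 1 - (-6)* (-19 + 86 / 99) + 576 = 476.21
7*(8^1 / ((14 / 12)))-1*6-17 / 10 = 40.30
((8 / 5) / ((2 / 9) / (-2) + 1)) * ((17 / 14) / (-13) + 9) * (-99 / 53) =-1444311 / 48230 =-29.95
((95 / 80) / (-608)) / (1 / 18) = -9 / 256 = -0.04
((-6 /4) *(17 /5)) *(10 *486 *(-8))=198288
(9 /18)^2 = 1 /4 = 0.25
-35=-35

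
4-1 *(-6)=10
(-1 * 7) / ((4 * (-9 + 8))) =7 / 4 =1.75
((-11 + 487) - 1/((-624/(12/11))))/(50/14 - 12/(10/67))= -9529555/1538108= -6.20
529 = 529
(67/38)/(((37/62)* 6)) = 2077/4218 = 0.49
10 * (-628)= -6280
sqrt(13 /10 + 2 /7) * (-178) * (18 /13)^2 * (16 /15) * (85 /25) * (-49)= 18301248 * sqrt(7770) /21125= 76365.02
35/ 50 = 7/ 10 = 0.70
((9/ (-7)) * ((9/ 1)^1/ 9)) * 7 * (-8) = 72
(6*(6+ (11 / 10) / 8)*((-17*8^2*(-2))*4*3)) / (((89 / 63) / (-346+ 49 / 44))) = -229822291440 / 979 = -234752085.23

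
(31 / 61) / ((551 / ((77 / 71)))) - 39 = -93066472 / 2386381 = -39.00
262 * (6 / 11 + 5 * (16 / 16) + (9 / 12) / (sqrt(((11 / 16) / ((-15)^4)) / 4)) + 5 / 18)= 151043 / 99 + 353700 * sqrt(11) / 11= 108170.25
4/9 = 0.44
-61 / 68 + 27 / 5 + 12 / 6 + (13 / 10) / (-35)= 76943 / 11900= 6.47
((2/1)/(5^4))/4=0.00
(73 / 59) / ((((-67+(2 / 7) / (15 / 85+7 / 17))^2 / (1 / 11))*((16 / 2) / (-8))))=-89425 / 3517310016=-0.00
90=90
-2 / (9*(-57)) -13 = -6667 / 513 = -13.00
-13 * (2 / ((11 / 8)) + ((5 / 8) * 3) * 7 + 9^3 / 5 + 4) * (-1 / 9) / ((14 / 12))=313417 / 1540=203.52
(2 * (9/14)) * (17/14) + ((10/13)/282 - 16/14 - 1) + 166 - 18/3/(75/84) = 712702813/4490850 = 158.70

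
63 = 63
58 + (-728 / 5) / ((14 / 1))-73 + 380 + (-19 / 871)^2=1345072298 / 3793205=354.60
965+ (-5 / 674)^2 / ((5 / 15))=438376415 / 454276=965.00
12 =12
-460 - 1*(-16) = -444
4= 4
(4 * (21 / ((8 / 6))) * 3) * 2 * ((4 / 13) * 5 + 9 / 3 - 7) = -12096 / 13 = -930.46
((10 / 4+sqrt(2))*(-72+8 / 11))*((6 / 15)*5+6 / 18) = -13720 / 33- 5488*sqrt(2) / 33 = -650.95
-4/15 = -0.27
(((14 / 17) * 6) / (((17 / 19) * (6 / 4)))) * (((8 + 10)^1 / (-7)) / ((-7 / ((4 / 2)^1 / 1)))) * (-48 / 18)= -14592 / 2023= -7.21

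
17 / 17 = 1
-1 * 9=-9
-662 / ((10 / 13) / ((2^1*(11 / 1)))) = -18933.20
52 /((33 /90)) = 1560 /11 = 141.82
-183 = -183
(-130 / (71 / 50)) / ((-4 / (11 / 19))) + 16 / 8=20573 / 1349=15.25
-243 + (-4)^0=-242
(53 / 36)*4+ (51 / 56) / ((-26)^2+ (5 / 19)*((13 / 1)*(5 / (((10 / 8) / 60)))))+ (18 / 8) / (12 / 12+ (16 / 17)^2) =55336467929 / 7812997920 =7.08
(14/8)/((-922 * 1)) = -0.00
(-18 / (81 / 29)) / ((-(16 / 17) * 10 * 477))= 493 / 343440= 0.00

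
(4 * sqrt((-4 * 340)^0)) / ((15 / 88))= 352 / 15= 23.47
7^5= 16807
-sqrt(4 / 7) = -2 * sqrt(7) / 7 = -0.76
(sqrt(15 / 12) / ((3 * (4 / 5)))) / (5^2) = sqrt(5) / 120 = 0.02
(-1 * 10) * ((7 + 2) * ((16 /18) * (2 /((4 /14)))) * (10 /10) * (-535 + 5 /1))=296800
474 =474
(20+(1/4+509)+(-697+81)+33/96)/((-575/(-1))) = -0.15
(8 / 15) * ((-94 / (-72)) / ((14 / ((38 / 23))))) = 1786 / 21735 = 0.08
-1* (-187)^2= -34969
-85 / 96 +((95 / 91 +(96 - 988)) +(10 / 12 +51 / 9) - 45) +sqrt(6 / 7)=-8127463 / 8736 +sqrt(42) / 7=-929.42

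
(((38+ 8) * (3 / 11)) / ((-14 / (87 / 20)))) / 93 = -2001 / 47740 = -0.04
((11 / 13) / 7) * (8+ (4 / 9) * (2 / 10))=44 / 45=0.98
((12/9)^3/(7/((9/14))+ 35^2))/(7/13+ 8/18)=2496/1279145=0.00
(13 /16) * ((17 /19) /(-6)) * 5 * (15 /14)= -5525 /8512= -0.65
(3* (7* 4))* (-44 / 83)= -3696 / 83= -44.53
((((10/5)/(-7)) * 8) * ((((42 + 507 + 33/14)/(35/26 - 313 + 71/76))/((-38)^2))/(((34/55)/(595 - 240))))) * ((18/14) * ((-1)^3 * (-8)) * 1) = 564271250400/34011225899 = 16.59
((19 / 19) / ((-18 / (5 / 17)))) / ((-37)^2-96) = -5 / 389538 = -0.00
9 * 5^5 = 28125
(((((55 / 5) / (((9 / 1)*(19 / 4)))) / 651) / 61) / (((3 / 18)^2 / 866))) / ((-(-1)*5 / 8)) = 1219328 / 3772545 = 0.32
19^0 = 1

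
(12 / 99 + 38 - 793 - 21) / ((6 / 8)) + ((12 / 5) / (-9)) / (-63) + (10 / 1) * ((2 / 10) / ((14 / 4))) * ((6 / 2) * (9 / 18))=-10744726 / 10395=-1033.64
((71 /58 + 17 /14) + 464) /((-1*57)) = -94687 /11571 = -8.18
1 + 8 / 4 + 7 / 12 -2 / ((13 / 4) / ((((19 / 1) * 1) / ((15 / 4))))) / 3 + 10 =29353 / 2340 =12.54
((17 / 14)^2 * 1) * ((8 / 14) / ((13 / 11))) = 3179 / 4459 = 0.71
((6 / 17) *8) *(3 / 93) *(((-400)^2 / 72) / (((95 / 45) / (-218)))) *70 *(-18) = 26335044.44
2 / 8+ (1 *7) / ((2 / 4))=57 / 4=14.25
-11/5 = -2.20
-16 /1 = -16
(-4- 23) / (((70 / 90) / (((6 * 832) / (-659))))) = 262.96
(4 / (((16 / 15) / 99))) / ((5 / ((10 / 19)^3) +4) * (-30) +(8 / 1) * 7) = -675 / 1987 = -0.34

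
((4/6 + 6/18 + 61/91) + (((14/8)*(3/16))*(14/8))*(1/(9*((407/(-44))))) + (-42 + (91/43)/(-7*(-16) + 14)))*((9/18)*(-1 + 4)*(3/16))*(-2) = 3362421259/148255744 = 22.68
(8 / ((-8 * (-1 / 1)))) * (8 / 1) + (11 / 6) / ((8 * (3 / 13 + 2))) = 11279 / 1392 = 8.10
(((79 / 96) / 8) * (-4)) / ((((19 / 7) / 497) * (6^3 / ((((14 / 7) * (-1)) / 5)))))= 0.14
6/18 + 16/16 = 4/3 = 1.33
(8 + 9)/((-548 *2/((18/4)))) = -153/2192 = -0.07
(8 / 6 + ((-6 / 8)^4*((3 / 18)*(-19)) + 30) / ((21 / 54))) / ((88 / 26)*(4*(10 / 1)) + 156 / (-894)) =112909667 / 201140736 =0.56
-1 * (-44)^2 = -1936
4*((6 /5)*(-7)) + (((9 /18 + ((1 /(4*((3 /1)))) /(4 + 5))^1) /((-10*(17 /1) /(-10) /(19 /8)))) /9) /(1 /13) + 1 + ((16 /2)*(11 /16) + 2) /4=-20240071 /660960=-30.62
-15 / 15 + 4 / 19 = -15 / 19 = -0.79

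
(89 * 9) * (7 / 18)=623 / 2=311.50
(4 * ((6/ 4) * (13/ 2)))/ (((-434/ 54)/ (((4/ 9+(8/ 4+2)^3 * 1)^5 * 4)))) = -3413055193600000/ 158193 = -21575260558.94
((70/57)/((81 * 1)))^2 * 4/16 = 1225/21316689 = 0.00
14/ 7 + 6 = 8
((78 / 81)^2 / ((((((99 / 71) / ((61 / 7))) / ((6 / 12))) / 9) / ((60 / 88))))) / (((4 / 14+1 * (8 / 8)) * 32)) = 3659695 / 8468064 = 0.43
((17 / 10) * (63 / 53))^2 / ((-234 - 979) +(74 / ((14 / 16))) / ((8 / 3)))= -8029287 / 2322762100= -0.00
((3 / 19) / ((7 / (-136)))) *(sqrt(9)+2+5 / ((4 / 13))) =-8670 / 133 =-65.19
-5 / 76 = -0.07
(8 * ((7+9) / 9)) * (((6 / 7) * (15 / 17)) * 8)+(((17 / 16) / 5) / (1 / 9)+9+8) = 999247 / 9520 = 104.96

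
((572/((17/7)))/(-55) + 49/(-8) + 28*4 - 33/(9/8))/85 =147409/173400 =0.85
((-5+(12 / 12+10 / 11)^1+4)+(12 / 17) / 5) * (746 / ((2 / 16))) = 5860576 / 935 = 6268.00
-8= -8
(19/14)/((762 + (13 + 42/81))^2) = 0.00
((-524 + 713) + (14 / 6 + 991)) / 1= 3547 / 3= 1182.33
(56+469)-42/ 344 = 524.88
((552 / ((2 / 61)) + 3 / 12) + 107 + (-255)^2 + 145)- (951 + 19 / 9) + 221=81381.14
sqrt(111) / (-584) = -sqrt(111) / 584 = -0.02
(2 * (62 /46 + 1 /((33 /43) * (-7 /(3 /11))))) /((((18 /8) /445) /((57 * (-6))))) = -3418255040 /19481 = -175466.10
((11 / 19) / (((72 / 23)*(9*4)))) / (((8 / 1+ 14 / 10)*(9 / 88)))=13915 / 2603988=0.01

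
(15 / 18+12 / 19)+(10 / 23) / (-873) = 1117351 / 763002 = 1.46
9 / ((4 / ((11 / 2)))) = 99 / 8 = 12.38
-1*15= -15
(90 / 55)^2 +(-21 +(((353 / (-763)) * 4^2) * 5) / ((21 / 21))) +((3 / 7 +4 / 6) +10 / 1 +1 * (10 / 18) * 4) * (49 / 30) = -837111991 / 24927210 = -33.58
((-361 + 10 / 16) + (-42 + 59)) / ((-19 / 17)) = 46699 / 152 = 307.23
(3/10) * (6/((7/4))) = 36/35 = 1.03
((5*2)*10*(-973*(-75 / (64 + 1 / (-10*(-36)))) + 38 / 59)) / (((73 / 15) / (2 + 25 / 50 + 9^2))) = 1957381.19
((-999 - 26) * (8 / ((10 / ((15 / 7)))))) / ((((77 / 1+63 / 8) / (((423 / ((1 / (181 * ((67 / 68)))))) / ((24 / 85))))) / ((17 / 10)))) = -89385388425 / 9506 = -9403049.49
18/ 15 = 6/ 5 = 1.20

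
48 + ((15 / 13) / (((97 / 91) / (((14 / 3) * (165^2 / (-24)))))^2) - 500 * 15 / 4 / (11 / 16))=47122608757857 / 1655984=28455956.55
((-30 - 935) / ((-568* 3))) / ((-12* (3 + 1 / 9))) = -965 / 63616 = -0.02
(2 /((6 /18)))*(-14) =-84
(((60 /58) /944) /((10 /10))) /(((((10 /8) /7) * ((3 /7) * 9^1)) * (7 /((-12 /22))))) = -7 /56463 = -0.00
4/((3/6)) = 8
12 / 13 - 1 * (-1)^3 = 25 / 13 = 1.92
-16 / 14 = -8 / 7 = -1.14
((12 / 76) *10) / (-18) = -5 / 57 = -0.09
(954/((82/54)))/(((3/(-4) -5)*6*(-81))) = 212/943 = 0.22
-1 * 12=-12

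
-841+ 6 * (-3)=-859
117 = 117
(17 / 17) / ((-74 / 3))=-0.04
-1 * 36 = -36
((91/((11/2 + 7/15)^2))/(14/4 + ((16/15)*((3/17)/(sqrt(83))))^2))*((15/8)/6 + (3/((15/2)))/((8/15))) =208731875625/269031423434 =0.78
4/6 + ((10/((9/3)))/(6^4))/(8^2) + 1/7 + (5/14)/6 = 756899/870912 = 0.87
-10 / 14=-5 / 7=-0.71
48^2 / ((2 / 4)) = 4608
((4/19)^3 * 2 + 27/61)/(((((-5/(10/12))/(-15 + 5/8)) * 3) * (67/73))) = 1620243395/4036713552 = 0.40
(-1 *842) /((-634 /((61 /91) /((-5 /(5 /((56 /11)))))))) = -282491 /1615432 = -0.17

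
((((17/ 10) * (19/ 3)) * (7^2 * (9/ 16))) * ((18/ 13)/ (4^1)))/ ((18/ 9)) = 427329/ 8320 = 51.36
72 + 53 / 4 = 341 / 4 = 85.25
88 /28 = 22 /7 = 3.14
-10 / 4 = -5 / 2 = -2.50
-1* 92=-92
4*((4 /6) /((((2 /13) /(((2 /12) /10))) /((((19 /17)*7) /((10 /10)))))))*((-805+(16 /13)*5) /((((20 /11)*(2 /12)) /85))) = -3038651 /6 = -506441.83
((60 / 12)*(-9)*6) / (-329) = 270 / 329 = 0.82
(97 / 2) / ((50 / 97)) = 9409 / 100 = 94.09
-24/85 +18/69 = -42/1955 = -0.02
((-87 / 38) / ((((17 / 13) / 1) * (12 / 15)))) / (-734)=5655 / 1896656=0.00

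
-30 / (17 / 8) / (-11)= 240 / 187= 1.28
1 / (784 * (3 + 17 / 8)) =1 / 4018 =0.00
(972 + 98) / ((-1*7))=-1070 / 7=-152.86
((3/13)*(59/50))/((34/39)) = 531/1700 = 0.31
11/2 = 5.50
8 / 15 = 0.53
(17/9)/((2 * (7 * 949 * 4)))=17/478296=0.00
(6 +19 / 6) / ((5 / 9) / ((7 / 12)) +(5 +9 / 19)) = 7315 / 5128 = 1.43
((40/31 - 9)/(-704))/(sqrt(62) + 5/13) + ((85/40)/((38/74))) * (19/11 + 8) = 40391 * sqrt(62)/228126272 + 15861112097/394036288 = 40.25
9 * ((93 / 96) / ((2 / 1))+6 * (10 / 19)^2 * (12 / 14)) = 17.18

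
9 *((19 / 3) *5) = 285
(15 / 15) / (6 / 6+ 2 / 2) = 1 / 2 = 0.50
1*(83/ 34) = 2.44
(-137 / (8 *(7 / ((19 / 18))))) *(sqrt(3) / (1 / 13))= -33839 *sqrt(3) / 1008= -58.15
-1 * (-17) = 17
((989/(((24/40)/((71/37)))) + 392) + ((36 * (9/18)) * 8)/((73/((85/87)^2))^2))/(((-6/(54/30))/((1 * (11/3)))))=-49081682819461919/12551104495170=-3910.55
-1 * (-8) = 8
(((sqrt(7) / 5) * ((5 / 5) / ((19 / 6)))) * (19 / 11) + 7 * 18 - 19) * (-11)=-1177 - 6 * sqrt(7) / 5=-1180.17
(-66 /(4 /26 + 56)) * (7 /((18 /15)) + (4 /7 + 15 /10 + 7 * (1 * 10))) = -91.56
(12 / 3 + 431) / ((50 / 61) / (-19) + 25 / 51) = 5142483 / 5285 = 973.03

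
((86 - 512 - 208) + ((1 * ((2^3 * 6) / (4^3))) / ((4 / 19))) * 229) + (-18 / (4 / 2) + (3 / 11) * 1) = 30463 / 176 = 173.09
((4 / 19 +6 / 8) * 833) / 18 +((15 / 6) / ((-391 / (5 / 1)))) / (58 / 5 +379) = 44.45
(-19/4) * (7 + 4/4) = -38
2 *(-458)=-916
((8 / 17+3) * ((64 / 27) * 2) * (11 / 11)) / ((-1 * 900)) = -1888 / 103275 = -0.02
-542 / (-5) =542 / 5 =108.40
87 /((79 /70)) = 6090 /79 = 77.09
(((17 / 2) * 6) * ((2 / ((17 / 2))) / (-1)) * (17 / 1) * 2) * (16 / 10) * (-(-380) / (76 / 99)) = -323136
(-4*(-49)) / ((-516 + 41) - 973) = -49 / 362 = -0.14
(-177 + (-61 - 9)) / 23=-247 / 23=-10.74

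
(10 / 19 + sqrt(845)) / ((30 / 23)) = 23 / 57 + 299*sqrt(5) / 30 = 22.69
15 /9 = 5 /3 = 1.67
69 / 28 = 2.46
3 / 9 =0.33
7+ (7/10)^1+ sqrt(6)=sqrt(6)+ 77/10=10.15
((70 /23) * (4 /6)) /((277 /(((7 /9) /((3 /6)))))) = 1960 /172017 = 0.01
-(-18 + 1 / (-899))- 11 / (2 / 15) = -115969 / 1798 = -64.50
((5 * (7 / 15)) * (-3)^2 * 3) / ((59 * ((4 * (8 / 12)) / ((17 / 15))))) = 1071 / 2360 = 0.45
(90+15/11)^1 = 1005/11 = 91.36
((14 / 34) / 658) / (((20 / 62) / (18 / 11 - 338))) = -5735 / 8789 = -0.65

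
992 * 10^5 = 99200000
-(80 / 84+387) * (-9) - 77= 23902 / 7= 3414.57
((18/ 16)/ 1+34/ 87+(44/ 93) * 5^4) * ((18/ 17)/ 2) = 19238115/ 122264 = 157.35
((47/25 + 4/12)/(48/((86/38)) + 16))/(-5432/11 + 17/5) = -39259/323676000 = -0.00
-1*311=-311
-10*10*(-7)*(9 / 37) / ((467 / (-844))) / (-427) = 759600 / 1054019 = 0.72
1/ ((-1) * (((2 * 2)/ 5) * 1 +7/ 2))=-10/ 43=-0.23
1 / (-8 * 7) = -1 / 56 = -0.02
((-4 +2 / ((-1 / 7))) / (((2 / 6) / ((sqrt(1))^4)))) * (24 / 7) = -1296 / 7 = -185.14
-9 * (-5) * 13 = 585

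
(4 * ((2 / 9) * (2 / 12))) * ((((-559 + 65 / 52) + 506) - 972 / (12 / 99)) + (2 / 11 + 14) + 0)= -118163 / 99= -1193.57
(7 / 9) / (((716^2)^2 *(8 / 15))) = 35 / 6307588184064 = 0.00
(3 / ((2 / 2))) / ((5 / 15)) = 9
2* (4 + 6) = 20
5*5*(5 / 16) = 125 / 16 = 7.81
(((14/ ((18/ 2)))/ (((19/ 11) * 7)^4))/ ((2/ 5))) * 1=73205/ 402300927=0.00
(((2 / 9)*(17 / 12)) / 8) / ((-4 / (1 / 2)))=-17 / 3456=-0.00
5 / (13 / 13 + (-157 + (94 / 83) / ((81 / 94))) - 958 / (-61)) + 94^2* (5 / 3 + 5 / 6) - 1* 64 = 1255401492873 / 56996438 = 22025.96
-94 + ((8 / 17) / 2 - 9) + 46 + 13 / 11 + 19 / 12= -121175 / 2244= -54.00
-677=-677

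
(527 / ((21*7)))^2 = 277729 / 21609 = 12.85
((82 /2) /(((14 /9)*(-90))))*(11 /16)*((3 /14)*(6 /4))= -4059 /62720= -0.06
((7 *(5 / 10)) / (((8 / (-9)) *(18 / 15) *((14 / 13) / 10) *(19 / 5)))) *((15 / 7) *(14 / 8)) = -73125 / 2432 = -30.07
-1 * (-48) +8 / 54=1300 / 27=48.15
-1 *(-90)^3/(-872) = -91125/109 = -836.01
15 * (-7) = -105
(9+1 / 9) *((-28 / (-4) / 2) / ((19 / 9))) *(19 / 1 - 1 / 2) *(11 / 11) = 10619 / 38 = 279.45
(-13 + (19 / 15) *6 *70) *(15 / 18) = 432.50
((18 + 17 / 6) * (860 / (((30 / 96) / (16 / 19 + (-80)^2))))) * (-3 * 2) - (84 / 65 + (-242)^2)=-2719406088136 / 1235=-2201948249.50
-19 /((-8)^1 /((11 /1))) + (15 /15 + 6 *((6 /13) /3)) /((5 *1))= 2757 /104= 26.51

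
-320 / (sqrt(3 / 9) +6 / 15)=9600 / 13 - 8000 * sqrt(3) / 13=-327.42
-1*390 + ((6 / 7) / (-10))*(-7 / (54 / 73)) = -35027 / 90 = -389.19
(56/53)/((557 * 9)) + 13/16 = 3454853/4251024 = 0.81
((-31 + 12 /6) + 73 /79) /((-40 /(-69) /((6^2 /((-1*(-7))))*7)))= -688689 /395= -1743.52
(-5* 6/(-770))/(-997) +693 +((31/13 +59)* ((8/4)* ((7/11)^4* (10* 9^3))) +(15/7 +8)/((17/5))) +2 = 147468.38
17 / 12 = 1.42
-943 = -943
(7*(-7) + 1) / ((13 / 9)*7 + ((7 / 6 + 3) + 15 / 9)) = -864 / 287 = -3.01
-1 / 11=-0.09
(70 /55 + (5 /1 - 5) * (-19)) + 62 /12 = 425 /66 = 6.44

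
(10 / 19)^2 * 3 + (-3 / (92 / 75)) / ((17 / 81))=-6110025 / 564604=-10.82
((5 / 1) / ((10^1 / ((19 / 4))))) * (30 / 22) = 3.24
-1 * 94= -94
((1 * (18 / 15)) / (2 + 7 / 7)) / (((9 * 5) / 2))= 4 / 225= 0.02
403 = 403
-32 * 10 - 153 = -473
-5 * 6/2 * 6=-90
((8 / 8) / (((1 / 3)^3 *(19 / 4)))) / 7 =108 / 133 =0.81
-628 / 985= -0.64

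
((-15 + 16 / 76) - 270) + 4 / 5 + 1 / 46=-1240939 / 4370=-283.97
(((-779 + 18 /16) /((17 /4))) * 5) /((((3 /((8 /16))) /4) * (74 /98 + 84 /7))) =-304927 /6375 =-47.83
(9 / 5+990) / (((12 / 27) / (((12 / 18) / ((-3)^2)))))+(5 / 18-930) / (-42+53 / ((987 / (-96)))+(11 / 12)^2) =4067489371 / 21942070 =185.37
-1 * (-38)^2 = -1444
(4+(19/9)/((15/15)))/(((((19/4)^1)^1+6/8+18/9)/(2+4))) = 44/9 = 4.89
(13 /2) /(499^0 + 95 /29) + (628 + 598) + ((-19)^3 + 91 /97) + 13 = -135135583 /24056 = -5617.54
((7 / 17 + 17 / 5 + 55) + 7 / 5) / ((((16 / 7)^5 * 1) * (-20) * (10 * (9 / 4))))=-14336371 / 6684672000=-0.00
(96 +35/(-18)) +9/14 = 5966/63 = 94.70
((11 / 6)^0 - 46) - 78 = -123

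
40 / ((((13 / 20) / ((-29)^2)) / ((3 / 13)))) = 2018400 / 169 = 11943.20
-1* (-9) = 9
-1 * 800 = -800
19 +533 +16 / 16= 553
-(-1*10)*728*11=80080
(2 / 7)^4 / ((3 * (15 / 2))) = 32 / 108045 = 0.00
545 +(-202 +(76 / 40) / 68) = 233259 / 680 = 343.03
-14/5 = -2.80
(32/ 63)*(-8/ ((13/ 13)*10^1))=-128/ 315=-0.41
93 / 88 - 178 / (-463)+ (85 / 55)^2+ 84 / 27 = 27996833 / 4033656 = 6.94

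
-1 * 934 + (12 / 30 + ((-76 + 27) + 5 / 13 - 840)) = -118444 / 65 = -1822.22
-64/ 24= -8/ 3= -2.67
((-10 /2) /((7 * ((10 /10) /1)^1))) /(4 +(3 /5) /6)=-50 /287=-0.17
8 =8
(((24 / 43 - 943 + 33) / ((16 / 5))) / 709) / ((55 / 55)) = -97765 / 243896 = -0.40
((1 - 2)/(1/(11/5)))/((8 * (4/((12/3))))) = -11/40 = -0.28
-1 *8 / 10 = -4 / 5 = -0.80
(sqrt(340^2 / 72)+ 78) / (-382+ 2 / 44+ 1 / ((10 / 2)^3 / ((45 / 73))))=-1043900 / 5111759 - 3412750*sqrt(2) / 46005831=-0.31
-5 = -5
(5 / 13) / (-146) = -5 / 1898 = -0.00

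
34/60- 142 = -4243/30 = -141.43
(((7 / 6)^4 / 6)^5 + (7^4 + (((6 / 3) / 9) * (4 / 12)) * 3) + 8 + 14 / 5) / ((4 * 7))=342872831523175901065829 / 3980240324190158192640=86.14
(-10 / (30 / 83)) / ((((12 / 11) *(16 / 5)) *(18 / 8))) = -4565 / 1296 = -3.52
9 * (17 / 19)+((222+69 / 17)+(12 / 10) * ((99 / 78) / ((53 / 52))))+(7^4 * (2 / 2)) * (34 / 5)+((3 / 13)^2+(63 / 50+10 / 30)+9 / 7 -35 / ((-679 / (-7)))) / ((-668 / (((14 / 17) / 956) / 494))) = 5788009269776369209073 / 349466698347655200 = 16562.41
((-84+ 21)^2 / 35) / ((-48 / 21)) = -3969 / 80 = -49.61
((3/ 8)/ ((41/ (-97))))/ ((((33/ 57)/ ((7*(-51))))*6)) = 91.18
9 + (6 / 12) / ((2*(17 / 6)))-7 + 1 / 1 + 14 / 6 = 553 / 102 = 5.42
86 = 86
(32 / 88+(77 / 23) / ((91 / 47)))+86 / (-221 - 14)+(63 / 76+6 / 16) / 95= 3882760777 / 2232178520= 1.74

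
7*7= 49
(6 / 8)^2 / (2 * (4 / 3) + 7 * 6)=27 / 2144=0.01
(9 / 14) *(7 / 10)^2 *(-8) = -63 / 25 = -2.52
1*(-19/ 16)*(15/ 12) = -1.48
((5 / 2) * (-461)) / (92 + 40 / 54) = -62235 / 5008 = -12.43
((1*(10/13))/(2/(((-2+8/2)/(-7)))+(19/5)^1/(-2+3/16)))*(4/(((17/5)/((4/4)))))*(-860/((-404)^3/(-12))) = 4676250/300331711199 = 0.00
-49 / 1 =-49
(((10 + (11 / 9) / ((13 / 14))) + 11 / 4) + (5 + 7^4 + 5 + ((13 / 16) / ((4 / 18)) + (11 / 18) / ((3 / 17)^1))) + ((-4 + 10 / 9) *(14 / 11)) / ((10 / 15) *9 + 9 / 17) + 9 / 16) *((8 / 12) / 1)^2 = 11118548167 / 10285704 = 1080.97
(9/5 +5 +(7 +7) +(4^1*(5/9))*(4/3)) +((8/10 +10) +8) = 5746/135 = 42.56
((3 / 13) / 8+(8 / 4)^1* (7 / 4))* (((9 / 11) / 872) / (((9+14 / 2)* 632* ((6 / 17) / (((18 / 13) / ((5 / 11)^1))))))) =168453 / 59607408640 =0.00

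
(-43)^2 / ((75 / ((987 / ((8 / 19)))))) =11558099 / 200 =57790.50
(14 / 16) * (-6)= -21 / 4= -5.25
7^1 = 7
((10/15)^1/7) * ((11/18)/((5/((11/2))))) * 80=968/189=5.12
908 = 908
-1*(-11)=11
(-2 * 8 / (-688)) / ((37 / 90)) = 90 / 1591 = 0.06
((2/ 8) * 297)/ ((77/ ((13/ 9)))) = 39/ 28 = 1.39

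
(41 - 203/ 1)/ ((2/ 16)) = -1296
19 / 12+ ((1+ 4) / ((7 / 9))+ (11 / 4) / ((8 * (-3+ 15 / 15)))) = 10537 / 1344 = 7.84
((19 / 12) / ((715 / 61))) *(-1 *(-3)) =1159 / 2860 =0.41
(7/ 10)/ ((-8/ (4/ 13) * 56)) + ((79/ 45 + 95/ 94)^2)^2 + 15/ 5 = 512345419651656701/ 8324052630660000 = 61.55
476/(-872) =-119/218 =-0.55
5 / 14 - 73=-1017 / 14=-72.64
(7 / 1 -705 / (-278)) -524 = -143021 / 278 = -514.46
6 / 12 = 1 / 2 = 0.50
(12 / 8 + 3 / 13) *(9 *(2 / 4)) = 405 / 52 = 7.79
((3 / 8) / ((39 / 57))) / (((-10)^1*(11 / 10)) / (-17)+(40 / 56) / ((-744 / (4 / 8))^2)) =1877317344 / 2216359249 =0.85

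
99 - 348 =-249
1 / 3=0.33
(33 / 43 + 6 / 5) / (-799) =-9 / 3655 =-0.00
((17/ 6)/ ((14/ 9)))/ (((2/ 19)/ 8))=969/ 7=138.43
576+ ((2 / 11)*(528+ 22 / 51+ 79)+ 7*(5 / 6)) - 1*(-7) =261529 / 374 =699.28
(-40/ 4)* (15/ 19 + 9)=-1860/ 19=-97.89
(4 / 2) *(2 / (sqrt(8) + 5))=0.51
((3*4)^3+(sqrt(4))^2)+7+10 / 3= 5227 / 3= 1742.33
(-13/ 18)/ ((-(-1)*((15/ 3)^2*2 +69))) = -13/ 2142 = -0.01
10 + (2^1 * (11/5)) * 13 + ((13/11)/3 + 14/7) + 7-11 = 10823/165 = 65.59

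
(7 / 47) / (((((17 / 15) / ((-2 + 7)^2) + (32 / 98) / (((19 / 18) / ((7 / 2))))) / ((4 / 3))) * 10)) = 46550 / 2644267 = 0.02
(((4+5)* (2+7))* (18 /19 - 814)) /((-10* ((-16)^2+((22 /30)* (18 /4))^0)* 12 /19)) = 52137 /1285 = 40.57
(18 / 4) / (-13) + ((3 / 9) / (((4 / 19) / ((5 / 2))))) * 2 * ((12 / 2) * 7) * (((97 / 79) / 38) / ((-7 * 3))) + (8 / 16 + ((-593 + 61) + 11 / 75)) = -54658079 / 102700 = -532.21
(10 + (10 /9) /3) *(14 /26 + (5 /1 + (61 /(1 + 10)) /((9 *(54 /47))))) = 59105620 /938223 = 63.00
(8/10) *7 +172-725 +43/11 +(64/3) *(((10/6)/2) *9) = -21092/55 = -383.49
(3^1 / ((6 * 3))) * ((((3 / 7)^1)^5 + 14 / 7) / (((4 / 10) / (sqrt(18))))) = 3.56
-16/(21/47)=-752/21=-35.81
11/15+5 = 86/15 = 5.73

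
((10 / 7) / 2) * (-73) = -52.14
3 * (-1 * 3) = -9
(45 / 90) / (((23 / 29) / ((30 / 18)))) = 145 / 138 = 1.05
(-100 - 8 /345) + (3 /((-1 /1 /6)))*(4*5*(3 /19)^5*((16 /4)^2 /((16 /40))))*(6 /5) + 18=-83.72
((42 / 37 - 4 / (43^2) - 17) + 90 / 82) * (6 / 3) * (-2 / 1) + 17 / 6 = 1041940645 / 16829598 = 61.91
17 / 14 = 1.21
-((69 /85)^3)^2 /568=-107918163081 /214220924875000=-0.00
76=76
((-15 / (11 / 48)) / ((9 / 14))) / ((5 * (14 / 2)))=-32 / 11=-2.91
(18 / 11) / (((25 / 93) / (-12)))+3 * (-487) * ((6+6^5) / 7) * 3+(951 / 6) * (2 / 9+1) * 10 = -84386255519 / 17325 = -4870779.54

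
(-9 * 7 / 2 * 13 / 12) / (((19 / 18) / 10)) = -12285 / 38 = -323.29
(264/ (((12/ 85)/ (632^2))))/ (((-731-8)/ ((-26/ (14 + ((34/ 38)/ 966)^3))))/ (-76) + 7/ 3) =-257338069.99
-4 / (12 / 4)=-4 / 3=-1.33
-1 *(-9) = 9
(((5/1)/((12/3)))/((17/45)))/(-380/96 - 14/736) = -62100/74647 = -0.83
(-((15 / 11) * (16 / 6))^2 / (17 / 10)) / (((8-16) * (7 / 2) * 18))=2000 / 129591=0.02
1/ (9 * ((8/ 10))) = 5/ 36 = 0.14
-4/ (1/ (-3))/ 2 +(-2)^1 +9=13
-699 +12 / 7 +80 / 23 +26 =-667.81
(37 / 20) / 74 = 0.02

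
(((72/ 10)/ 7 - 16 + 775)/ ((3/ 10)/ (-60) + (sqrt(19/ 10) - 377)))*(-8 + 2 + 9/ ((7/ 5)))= -80229680040/ 92858835083 - 21280800*sqrt(190)/ 92858835083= -0.87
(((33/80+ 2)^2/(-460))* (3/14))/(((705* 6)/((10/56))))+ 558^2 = 101330778415066751/325441536000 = 311364.00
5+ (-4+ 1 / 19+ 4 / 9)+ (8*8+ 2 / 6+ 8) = 12625 / 171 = 73.83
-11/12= -0.92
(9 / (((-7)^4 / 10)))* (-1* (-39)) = 3510 / 2401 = 1.46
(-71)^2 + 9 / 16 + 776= 93081 / 16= 5817.56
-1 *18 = -18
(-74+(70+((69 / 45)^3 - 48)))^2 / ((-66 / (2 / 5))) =-26677668889 / 1879453125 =-14.19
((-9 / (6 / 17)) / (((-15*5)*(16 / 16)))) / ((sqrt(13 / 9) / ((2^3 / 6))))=34*sqrt(13) / 325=0.38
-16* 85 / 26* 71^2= -3427880 / 13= -263683.08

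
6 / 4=3 / 2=1.50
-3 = -3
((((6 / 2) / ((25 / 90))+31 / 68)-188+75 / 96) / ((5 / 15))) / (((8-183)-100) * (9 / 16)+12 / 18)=4307571 / 1256810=3.43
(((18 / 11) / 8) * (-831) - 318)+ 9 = -21075 / 44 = -478.98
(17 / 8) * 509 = 8653 / 8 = 1081.62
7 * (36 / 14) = 18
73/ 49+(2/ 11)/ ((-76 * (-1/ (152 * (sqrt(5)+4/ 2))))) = 4 * sqrt(5)/ 11+1195/ 539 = 3.03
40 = 40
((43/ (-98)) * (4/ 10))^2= 1849/ 60025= 0.03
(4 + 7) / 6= 11 / 6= 1.83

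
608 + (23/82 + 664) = 104327/82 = 1272.28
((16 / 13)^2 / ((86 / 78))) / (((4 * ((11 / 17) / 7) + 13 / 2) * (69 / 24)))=0.07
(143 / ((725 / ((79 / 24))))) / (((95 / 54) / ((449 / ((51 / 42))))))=319558239 / 2341750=136.46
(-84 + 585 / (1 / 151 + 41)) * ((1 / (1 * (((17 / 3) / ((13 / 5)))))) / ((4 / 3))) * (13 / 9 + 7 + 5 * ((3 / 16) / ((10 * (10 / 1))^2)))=-1516857671927 / 7485440000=-202.64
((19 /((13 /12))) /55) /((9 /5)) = 0.18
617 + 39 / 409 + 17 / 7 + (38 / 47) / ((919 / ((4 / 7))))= 10944479527 / 17665937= 619.52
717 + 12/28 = 717.43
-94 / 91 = -1.03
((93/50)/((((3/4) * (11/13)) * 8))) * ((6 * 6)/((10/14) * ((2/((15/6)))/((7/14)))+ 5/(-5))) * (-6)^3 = -5484024/275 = -19941.91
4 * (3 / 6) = 2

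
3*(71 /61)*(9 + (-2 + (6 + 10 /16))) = 23217 /488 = 47.58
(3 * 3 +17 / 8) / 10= 89 / 80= 1.11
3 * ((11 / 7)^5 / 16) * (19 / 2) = 9179907 / 537824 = 17.07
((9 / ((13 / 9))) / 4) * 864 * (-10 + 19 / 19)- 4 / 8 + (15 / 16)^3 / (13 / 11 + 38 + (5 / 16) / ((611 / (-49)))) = -56581929656351 / 4671137536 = -12113.09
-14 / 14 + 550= 549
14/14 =1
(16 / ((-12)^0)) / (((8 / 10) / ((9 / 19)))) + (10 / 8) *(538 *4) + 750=65540 / 19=3449.47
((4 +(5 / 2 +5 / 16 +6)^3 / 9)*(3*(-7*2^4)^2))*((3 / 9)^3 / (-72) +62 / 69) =645049793941 / 238464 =2705019.60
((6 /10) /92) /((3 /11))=11 /460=0.02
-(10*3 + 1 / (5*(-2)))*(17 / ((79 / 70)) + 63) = -1843933 / 790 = -2334.09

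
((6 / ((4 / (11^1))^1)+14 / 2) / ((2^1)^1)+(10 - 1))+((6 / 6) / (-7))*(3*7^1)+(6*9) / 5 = 28.55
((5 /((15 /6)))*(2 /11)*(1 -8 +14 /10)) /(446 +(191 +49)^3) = -56 /380172265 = -0.00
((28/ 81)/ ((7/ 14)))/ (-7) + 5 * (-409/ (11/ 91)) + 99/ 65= -979707686/ 57915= -16916.30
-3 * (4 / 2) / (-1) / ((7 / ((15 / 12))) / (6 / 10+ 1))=12 / 7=1.71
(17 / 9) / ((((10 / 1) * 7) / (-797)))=-13549 / 630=-21.51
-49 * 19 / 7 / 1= -133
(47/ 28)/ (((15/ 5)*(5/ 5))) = 47/ 84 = 0.56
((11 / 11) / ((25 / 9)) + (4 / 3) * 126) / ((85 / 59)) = 248331 / 2125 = 116.86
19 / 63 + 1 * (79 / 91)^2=78646 / 74529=1.06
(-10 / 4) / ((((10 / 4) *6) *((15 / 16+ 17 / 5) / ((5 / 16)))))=-25 / 2082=-0.01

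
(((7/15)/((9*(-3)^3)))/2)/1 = -7/7290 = -0.00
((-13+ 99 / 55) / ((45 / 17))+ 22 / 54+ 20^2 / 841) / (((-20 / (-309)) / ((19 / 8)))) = -122.85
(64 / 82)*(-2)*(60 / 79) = -3840 / 3239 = -1.19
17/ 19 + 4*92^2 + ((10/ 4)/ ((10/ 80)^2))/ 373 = 239946853/ 7087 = 33857.32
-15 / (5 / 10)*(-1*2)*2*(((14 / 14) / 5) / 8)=3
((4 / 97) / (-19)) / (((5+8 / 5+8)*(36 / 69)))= -115 / 403617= -0.00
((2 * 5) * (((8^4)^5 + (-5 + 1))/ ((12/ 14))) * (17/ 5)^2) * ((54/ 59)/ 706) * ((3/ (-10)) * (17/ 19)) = -54107564500191805.87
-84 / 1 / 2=-42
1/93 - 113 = -10508/93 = -112.99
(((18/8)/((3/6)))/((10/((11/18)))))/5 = 11/200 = 0.06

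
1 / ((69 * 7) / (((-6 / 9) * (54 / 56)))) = -3 / 2254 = -0.00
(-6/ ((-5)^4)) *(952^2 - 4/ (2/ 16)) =-5437632/ 625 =-8700.21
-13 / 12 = -1.08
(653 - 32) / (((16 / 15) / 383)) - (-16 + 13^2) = 3565197 / 16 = 222824.81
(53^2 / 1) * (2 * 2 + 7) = 30899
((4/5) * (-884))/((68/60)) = -624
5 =5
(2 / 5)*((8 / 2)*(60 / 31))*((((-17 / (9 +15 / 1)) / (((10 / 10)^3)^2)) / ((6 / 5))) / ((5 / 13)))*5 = -2210 / 93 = -23.76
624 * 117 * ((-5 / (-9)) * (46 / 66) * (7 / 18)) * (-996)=-361335520 / 33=-10949561.21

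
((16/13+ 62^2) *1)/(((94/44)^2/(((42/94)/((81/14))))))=2371030816/36441873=65.06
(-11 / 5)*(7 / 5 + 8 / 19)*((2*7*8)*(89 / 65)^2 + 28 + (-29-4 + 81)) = -2299303556 / 2006875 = -1145.71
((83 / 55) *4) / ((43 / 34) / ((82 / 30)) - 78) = -462808 / 5944785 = -0.08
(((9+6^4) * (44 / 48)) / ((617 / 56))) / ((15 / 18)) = 80388 / 617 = 130.29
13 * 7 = 91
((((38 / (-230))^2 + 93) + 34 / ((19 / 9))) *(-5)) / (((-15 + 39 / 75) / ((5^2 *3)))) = 5141678250 / 1819231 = 2826.29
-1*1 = -1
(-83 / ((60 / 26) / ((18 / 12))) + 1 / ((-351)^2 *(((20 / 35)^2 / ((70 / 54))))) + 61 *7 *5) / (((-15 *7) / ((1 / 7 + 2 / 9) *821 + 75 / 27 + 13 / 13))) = -10589150166247403 / 1760345168400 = -6015.38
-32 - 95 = -127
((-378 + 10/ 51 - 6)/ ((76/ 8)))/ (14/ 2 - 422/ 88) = -1722512/ 93993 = -18.33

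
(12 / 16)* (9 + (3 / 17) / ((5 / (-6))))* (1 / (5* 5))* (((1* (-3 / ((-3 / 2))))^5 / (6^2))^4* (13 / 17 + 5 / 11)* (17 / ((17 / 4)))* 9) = 25837568 / 3576375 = 7.22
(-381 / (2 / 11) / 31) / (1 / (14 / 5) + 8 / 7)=-1397 / 31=-45.06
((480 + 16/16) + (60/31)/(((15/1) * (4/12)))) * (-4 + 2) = -29846/31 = -962.77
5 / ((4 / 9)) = 45 / 4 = 11.25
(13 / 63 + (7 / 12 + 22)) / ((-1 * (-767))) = 5743 / 193284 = 0.03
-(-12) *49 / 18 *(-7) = -686 / 3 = -228.67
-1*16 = -16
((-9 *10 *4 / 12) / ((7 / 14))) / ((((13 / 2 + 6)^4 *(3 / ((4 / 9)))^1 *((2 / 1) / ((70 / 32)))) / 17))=-952 / 140625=-0.01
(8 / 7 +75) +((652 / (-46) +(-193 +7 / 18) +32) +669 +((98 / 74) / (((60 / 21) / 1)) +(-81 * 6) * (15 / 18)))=177803597 / 1072260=165.82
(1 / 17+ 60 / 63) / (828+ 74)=361 / 322014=0.00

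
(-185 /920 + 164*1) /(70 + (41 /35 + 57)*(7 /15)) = 2260425 /1340624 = 1.69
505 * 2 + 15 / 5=1013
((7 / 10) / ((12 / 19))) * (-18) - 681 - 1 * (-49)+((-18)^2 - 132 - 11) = -9419 / 20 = -470.95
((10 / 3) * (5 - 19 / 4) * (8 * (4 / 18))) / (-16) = -5 / 54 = -0.09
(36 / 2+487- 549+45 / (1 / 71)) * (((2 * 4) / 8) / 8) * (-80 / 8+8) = -3151 / 4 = -787.75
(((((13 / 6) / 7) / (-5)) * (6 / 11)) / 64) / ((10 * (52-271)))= 13 / 53961600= 0.00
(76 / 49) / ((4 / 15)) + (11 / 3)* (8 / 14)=1163 / 147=7.91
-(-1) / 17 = 1 / 17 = 0.06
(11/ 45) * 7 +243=11012/ 45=244.71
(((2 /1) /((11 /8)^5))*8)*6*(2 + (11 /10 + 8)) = 174587904 /805255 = 216.81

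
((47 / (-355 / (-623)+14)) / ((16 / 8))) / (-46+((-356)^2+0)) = 0.00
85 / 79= 1.08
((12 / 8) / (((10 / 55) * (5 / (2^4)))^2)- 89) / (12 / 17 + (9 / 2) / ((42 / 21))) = 638588 / 5025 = 127.08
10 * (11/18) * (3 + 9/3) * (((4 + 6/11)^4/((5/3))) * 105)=1312500000/1331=986100.68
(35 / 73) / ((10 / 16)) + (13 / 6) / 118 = 40597 / 51684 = 0.79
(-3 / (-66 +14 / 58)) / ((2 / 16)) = 696 / 1907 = 0.36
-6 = -6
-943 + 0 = -943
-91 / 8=-11.38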